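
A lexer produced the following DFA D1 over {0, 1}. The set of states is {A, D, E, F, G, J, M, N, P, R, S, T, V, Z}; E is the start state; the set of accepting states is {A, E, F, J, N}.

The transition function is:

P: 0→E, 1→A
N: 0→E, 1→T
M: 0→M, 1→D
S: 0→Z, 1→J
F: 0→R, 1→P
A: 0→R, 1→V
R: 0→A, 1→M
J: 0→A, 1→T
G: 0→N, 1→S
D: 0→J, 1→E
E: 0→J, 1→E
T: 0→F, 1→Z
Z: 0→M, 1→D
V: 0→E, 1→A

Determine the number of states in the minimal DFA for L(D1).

7

Reachable states from the start: {A,D,E,F,J,M,P,R,T,V,Z}. Unreachable: {G,N,S} — drop them.
Start with accepting vs non-accepting: {A,E,F,J} | {D,M,P,R,T,V,Z}.
On input 0, block {A,E,F,J} splits into {A,F} and {E,J}.
Split {D,M,P,R,T,V,Z} by δ(·,0) → {D,P,V} and {R,T} and {M,Z}.
Split {D,P,V} by δ(·,1) → {P,V} and {D}.
Refine {E,J} on symbol 0: members go to different blocks, giving {E} and {J}.
No further refinement is possible. Final partition (7 blocks): {A,F} | {P,V} | {E} | {R,T} | {M,Z} | {D} | {J}.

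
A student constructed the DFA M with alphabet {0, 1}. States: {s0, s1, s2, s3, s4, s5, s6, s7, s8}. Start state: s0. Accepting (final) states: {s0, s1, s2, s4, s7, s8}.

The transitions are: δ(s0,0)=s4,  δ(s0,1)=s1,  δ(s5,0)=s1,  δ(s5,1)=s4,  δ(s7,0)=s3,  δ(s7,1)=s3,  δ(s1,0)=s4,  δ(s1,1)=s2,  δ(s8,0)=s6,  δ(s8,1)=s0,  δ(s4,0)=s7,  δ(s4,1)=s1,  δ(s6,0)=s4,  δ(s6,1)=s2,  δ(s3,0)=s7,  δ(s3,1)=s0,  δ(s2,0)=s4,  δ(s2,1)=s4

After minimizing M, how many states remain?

6

States {s5,s6,s8} cannot be reached from the start state, so discard them.
Start with accepting vs non-accepting: {s0,s1,s2,s4,s7} | {s3}.
Split {s0,s1,s2,s4,s7} by δ(·,0) → {s0,s1,s2,s4} and {s7}.
Split {s0,s1,s2,s4} by δ(·,0) → {s0,s1,s2} and {s4}.
Split {s0,s1,s2} by δ(·,1) → {s0,s1} and {s2}.
Refine {s0,s1} on symbol 1: members go to different blocks, giving {s0} and {s1}.
The partition is now stable with 6 blocks: {s0} | {s3} | {s7} | {s4} | {s2} | {s1}.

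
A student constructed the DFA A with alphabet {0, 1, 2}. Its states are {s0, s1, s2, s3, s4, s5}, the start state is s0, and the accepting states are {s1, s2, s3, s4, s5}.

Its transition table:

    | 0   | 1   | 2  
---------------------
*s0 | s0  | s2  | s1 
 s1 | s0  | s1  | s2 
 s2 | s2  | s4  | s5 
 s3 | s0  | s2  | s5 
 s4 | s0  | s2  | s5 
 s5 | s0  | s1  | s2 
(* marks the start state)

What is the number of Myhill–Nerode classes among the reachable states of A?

4

States {s3} cannot be reached from the start state, so discard them.
Start with accepting vs non-accepting: {s1,s2,s4,s5} | {s0}.
Refine {s1,s2,s4,s5} on symbol 0: members go to different blocks, giving {s1,s4,s5} and {s2}.
On input 1, block {s1,s4,s5} splits into {s1,s5} and {s4}.
Stable partition: {s1,s5} | {s0} | {s2} | {s4} — 4 equivalence classes.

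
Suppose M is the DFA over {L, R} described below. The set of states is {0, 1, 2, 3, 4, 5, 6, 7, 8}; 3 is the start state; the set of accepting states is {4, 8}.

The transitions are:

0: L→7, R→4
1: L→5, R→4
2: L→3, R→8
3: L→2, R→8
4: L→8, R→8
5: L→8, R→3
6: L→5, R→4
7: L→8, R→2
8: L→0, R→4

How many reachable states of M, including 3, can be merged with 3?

2

First remove the unreachable states {1,5,6}; 6 states remain.
Initial partition by acceptance: {4,8} | {0,2,3,7}.
On input L, block {4,8} splits into {4} and {8}.
Split {0,2,3,7} by δ(·,L) → {0,2,3} and {7}.
On input L, block {0,2,3} splits into {2,3} and {0}.
The partition is now stable with 5 blocks: {4} | {2,3} | {8} | {7} | {0}.
The equivalence class containing 3 is {2,3}, of size 2.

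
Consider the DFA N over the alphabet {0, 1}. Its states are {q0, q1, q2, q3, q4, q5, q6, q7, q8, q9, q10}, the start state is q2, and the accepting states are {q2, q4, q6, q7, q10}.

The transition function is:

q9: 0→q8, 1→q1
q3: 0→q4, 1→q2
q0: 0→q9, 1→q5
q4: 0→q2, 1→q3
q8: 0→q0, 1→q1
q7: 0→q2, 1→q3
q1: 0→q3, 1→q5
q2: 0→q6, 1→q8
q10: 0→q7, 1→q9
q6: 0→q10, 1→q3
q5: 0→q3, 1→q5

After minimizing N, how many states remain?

Start with accepting vs non-accepting: {q2,q4,q6,q7,q10} | {q0,q1,q3,q5,q8,q9}.
Refine {q0,q1,q3,q5,q8,q9} on symbol 0: members go to different blocks, giving {q0,q1,q5,q8,q9} and {q3}.
Split {q2,q4,q6,q7,q10} by δ(·,1) → {q4,q6,q7} and {q2,q10}.
Split {q0,q1,q5,q8,q9} by δ(·,0) → {q0,q8,q9} and {q1,q5}.
The partition is now stable with 5 blocks: {q4,q6,q7} | {q0,q8,q9} | {q3} | {q2,q10} | {q1,q5}.

5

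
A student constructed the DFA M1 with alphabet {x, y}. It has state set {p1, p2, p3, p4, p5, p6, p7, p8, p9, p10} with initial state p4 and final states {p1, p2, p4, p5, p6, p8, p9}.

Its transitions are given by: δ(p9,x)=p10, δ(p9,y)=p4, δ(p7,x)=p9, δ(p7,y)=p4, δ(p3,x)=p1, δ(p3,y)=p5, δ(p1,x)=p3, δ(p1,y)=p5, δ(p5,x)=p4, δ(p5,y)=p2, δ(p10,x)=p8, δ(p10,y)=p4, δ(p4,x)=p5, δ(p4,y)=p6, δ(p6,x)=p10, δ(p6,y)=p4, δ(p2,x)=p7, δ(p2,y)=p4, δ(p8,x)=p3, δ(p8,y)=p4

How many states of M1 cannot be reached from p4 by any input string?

0

Exploring from p4, all states are eventually visited, so none are unreachable.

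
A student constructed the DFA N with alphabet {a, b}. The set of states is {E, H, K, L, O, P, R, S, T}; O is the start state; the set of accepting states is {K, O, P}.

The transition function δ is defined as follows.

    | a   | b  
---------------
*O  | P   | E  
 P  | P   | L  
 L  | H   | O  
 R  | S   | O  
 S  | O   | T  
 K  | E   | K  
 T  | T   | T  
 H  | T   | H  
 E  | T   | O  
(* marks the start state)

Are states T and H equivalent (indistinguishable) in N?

States {K,R,S} cannot be reached from the start state, so discard them.
Initial partition by acceptance: {O,P} | {E,H,L,T}.
On input b, block {E,H,L,T} splits into {H,T} and {E,L}.
No further refinement is possible. Final partition (3 blocks): {O,P} | {H,T} | {E,L}.
T and H lie in the same block of the stable partition, so they are equivalent — no string distinguishes them.

Yes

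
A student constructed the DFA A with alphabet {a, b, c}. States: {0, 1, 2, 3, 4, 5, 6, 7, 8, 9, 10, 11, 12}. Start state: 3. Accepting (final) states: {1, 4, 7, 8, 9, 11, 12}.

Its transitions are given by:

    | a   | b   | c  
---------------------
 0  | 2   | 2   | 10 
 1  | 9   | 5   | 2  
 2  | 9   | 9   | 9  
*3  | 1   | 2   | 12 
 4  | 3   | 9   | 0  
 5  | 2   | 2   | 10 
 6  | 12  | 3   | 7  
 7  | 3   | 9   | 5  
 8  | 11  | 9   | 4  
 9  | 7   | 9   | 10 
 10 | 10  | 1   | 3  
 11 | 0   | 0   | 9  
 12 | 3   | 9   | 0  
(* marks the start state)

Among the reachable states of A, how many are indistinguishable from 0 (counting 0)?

2

Reachable states from the start: {0,1,2,3,5,7,9,10,12}. Unreachable: {4,6,8,11} — drop them.
P0 = {1,7,9,12} | {0,2,3,5,10}.
On input a, block {1,7,9,12} splits into {1,9} and {7,12}.
On input a, block {1,9} splits into {1} and {9}.
On input a, block {0,2,3,5,10} splits into {0,5,10} and {2} and {3}.
Split {0,5,10} by δ(·,a) → {0,5} and {10}.
No further refinement is possible. Final partition (7 blocks): {1} | {0,5} | {7,12} | {9} | {2} | {3} | {10}.
The equivalence class containing 0 is {0,5}, of size 2.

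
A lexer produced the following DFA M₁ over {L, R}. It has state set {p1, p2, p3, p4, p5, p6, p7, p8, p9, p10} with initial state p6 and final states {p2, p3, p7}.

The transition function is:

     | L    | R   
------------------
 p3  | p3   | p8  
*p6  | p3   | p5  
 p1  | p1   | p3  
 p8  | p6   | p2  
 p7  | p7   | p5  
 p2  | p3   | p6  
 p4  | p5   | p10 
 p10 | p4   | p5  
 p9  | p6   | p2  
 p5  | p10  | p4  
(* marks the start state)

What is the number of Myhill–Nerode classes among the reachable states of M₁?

Reachable states from the start: {p2,p3,p4,p5,p6,p8,p10}. Unreachable: {p1,p7,p9} — drop them.
P0 = {p2,p3} | {p4,p5,p6,p8,p10}.
On input L, block {p4,p5,p6,p8,p10} splits into {p4,p5,p8,p10} and {p6}.
Split {p2,p3} by δ(·,R) → {p2} and {p3}.
Split {p4,p5,p8,p10} by δ(·,L) → {p4,p5,p10} and {p8}.
The partition is now stable with 5 blocks: {p2} | {p4,p5,p10} | {p6} | {p3} | {p8}.

5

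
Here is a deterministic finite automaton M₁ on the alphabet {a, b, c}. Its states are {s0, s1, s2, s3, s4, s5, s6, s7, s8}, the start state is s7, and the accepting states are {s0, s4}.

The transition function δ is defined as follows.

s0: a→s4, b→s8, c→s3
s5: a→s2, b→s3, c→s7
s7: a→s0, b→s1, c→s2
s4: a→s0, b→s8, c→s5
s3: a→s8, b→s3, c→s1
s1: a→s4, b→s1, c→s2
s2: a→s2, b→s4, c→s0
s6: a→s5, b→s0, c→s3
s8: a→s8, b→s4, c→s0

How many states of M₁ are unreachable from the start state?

Starting at s7 and following transitions, the reachable set is {s0, s1, s2, s3, s4, s5, s7, s8}. That leaves s6 unreachable — 1 in total.

1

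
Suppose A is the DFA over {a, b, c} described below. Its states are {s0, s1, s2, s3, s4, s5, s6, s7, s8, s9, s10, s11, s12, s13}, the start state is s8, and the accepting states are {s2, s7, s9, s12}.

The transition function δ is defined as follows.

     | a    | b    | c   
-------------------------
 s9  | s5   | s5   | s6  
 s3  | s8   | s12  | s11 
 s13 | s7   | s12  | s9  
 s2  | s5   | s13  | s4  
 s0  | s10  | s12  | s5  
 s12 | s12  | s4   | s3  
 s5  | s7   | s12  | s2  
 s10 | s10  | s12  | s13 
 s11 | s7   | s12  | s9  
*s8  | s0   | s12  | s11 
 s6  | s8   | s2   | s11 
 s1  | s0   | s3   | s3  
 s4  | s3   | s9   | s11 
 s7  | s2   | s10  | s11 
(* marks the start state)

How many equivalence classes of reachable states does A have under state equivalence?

6

States {s1} cannot be reached from the start state, so discard them.
P0 = {s2,s7,s9,s12} | {s0,s3,s4,s5,s6,s8,s10,s11,s13}.
Refine {s2,s7,s9,s12} on symbol a: members go to different blocks, giving {s2,s9} and {s7,s12}.
On input a, block {s0,s3,s4,s5,s6,s8,s10,s11,s13} splits into {s0,s3,s4,s6,s8,s10} and {s5,s11,s13}.
Split {s0,s3,s4,s6,s8,s10} by δ(·,b) → {s0,s3,s8,s10} and {s4,s6}.
Refine {s7,s12} on symbol a: members go to different blocks, giving {s7} and {s12}.
No further refinement is possible. Final partition (6 blocks): {s2,s9} | {s0,s3,s8,s10} | {s7} | {s5,s11,s13} | {s4,s6} | {s12}.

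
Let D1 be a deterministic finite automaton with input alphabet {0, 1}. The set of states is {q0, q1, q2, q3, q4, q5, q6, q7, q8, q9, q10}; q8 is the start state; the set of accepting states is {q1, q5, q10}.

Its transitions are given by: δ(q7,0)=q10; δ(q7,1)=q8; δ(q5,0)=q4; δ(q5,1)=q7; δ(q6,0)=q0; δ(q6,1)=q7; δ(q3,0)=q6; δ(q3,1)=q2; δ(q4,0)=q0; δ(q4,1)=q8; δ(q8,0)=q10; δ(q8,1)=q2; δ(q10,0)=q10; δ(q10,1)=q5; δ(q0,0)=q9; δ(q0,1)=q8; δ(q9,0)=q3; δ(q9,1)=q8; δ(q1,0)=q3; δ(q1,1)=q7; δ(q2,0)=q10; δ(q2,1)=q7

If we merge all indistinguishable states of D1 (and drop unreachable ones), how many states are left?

Reachable states from the start: {q0,q2,q3,q4,q5,q6,q7,q8,q9,q10}. Unreachable: {q1} — drop them.
P0 = {q5,q10} | {q0,q2,q3,q4,q6,q7,q8,q9}.
On input 0, block {q5,q10} splits into {q5} and {q10}.
Split {q0,q2,q3,q4,q6,q7,q8,q9} by δ(·,0) → {q0,q3,q4,q6,q9} and {q2,q7,q8}.
Stable partition: {q5} | {q0,q3,q4,q6,q9} | {q10} | {q2,q7,q8} — 4 equivalence classes.

4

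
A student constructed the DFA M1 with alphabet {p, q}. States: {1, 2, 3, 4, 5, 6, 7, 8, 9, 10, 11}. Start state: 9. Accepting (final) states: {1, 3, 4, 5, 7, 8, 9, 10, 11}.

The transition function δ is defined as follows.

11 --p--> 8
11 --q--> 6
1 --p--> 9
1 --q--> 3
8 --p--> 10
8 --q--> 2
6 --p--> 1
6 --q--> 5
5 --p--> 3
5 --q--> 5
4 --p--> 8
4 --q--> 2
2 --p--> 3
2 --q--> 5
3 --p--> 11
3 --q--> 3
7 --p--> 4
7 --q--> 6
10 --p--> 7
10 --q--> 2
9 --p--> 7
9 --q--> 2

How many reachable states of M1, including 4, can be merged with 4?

6

Start with accepting vs non-accepting: {1,3,4,5,7,8,9,10,11} | {2,6}.
Split {1,3,4,5,7,8,9,10,11} by δ(·,q) → {4,7,8,9,10,11} and {1,3,5}.
Refine {1,3,5} on symbol p: members go to different blocks, giving {1,3} and {5}.
The partition is now stable with 4 blocks: {4,7,8,9,10,11} | {2,6} | {1,3} | {5}.
The equivalence class containing 4 is {4,7,8,9,10,11}, of size 6.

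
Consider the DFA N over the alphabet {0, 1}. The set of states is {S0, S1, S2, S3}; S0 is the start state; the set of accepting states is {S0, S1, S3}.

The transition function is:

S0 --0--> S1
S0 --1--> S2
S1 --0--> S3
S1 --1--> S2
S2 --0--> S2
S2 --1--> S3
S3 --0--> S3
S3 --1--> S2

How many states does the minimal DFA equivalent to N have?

2

All states are reachable from the start state.
Initial partition by acceptance: {S0,S1,S3} | {S2}.
No further refinement is possible. Final partition (2 blocks): {S0,S1,S3} | {S2}.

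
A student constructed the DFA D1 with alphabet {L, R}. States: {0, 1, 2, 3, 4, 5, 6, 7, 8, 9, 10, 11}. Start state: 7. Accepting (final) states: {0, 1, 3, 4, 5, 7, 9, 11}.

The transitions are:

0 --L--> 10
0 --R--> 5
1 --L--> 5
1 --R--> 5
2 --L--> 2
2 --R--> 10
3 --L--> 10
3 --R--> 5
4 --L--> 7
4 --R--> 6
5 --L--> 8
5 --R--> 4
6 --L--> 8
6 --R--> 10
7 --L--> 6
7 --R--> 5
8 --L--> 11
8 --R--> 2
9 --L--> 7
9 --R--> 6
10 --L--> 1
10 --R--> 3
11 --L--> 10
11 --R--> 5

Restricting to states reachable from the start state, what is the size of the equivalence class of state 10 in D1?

Reachable states from the start: {1,2,3,4,5,6,7,8,10,11}. Unreachable: {0,9} — drop them.
Initial partition by acceptance: {1,3,4,5,7,11} | {2,6,8,10}.
Split {1,3,4,5,7,11} by δ(·,L) → {3,5,7,11} and {1,4}.
Split {3,5,7,11} by δ(·,R) → {3,7,11} and {5}.
On input L, block {2,6,8,10} splits into {2,6} and {8} and {10}.
Refine {3,7,11} on symbol L: members go to different blocks, giving {3,11} and {7}.
Refine {2,6} on symbol L: members go to different blocks, giving {2} and {6}.
On input L, block {1,4} splits into {1} and {4}.
No further refinement is possible. Final partition (9 blocks): {3,11} | {2} | {1} | {5} | {8} | {10} | {7} | {6} | {4}.
State 10 belongs to the block {10}, which has 1 states.

1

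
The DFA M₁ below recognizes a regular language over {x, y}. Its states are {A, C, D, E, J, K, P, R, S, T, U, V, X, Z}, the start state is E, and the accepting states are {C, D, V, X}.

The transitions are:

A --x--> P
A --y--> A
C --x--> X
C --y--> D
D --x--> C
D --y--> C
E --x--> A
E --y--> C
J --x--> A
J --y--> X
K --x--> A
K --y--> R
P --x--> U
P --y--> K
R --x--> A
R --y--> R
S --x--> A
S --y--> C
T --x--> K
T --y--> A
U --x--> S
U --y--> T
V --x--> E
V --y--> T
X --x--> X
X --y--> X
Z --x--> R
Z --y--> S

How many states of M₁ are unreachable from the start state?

Starting at E and following transitions, the reachable set is {A, C, D, E, K, P, R, S, T, U, X}. That leaves J, V, Z unreachable — 3 in total.

3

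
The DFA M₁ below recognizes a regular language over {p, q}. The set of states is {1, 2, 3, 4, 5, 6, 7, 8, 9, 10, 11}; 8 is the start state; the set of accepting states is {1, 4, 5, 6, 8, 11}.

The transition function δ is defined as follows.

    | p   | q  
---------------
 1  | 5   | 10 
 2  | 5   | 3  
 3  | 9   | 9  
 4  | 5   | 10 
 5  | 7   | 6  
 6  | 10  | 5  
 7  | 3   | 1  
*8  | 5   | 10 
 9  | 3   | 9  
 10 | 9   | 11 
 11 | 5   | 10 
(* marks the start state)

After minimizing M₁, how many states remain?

4

First remove the unreachable states {2,4}; 9 states remain.
P0 = {1,5,6,8,11} | {3,7,9,10}.
Refine {1,5,6,8,11} on symbol p: members go to different blocks, giving {1,8,11} and {5,6}.
On input q, block {3,7,9,10} splits into {3,9} and {7,10}.
No further refinement is possible. Final partition (4 blocks): {1,8,11} | {3,9} | {5,6} | {7,10}.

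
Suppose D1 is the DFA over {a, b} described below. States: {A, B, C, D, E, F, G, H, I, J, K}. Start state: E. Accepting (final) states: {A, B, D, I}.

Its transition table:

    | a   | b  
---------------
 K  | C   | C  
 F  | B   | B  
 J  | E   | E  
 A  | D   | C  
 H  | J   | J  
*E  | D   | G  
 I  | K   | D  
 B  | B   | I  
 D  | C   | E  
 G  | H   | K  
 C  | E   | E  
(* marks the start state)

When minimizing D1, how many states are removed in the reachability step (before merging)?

4

No path from E leads to A, B, F, I; the other 7 states are all reachable.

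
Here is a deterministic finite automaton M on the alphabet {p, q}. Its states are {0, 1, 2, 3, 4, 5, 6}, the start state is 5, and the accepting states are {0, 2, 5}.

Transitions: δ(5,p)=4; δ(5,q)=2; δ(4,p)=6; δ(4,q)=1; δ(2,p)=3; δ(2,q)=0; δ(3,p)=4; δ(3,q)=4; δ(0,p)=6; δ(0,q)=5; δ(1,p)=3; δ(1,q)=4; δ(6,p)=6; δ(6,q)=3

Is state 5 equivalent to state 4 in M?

Every state is reachable, so we keep all 7.
Start with accepting vs non-accepting: {0,2,5} | {1,3,4,6}.
The partition is now stable with 2 blocks: {0,2,5} | {1,3,4,6}.
5 and 4 end up in different blocks, so they are distinguishable. For instance, the string 'ε' is accepted from only 5.

No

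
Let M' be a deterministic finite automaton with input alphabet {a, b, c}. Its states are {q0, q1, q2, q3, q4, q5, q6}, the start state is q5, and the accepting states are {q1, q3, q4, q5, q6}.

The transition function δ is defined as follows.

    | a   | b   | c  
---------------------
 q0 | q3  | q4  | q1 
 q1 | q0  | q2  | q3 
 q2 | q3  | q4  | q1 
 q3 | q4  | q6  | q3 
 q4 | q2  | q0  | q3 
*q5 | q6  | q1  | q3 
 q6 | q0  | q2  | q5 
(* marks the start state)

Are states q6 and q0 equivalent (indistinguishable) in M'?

Initial partition by acceptance: {q1,q3,q4,q5,q6} | {q0,q2}.
Split {q1,q3,q4,q5,q6} by δ(·,a) → {q1,q4,q6} and {q3,q5}.
The partition is now stable with 3 blocks: {q1,q4,q6} | {q0,q2} | {q3,q5}.
q6 and q0 end up in different blocks, so they are distinguishable. For instance, the string 'ε' is accepted from only q6.

No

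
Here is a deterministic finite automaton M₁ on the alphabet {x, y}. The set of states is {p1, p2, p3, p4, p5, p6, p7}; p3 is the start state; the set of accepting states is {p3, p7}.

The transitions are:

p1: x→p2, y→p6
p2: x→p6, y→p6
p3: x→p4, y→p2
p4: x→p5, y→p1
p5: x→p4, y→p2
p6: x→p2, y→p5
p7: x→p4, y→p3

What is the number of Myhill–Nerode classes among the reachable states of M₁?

First remove the unreachable states {p7}; 6 states remain.
P0 = {p3} | {p1,p2,p4,p5,p6}.
Stable partition: {p3} | {p1,p2,p4,p5,p6} — 2 equivalence classes.

2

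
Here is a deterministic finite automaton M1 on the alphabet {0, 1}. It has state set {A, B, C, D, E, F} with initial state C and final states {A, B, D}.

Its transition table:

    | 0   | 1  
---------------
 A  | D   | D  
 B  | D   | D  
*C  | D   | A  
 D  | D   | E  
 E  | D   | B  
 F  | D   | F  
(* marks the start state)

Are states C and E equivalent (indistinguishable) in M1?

Yes

States {F} cannot be reached from the start state, so discard them.
Start with accepting vs non-accepting: {A,B,D} | {C,E}.
Refine {A,B,D} on symbol 1: members go to different blocks, giving {A,B} and {D}.
The partition is now stable with 3 blocks: {A,B} | {C,E} | {D}.
C and E lie in the same block of the stable partition, so they are equivalent — no string distinguishes them.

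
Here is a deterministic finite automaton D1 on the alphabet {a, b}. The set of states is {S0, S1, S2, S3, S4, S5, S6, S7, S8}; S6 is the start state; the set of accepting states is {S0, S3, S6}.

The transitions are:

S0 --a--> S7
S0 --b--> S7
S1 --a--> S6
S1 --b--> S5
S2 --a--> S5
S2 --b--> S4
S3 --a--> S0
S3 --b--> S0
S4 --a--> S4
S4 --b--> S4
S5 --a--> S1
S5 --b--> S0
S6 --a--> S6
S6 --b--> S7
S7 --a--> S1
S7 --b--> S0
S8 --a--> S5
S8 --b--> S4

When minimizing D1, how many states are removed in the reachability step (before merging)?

4

Starting at S6 and following transitions, the reachable set is {S0, S1, S5, S6, S7}. That leaves S2, S3, S4, S8 unreachable — 4 in total.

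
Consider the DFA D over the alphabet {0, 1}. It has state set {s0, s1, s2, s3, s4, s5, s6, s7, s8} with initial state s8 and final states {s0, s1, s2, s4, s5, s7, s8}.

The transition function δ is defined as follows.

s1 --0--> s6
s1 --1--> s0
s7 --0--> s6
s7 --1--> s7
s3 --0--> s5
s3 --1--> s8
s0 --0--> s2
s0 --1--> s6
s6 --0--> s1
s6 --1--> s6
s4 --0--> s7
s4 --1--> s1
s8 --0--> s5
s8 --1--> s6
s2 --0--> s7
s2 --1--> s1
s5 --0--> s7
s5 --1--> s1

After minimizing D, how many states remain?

States {s3,s4} cannot be reached from the start state, so discard them.
Start with accepting vs non-accepting: {s0,s1,s2,s5,s7,s8} | {s6}.
On input 0, block {s0,s1,s2,s5,s7,s8} splits into {s0,s2,s5,s8} and {s1,s7}.
Split {s0,s2,s5,s8} by δ(·,0) → {s0,s8} and {s2,s5}.
On input 1, block {s1,s7} splits into {s1} and {s7}.
Stable partition: {s0,s8} | {s6} | {s1} | {s2,s5} | {s7} — 5 equivalence classes.

5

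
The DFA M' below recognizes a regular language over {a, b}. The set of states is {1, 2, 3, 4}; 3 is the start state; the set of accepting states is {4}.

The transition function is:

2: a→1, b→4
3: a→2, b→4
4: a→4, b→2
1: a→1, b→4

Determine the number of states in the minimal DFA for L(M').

2

Every state is reachable, so we keep all 4.
Initial partition by acceptance: {4} | {1,2,3}.
The partition is now stable with 2 blocks: {4} | {1,2,3}.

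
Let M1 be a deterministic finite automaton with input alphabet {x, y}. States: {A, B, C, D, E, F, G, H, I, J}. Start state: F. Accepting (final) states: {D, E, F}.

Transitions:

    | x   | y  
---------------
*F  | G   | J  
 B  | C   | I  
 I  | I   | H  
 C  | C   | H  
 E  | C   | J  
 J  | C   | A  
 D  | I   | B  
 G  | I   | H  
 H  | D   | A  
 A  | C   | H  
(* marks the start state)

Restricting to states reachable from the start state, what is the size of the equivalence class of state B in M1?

2

States {E} cannot be reached from the start state, so discard them.
P0 = {D,F} | {A,B,C,G,H,I,J}.
On input x, block {A,B,C,G,H,I,J} splits into {A,B,C,G,I,J} and {H}.
Split {A,B,C,G,I,J} by δ(·,y) → {A,C,G,I} and {B,J}.
No further refinement is possible. Final partition (4 blocks): {D,F} | {A,C,G,I} | {H} | {B,J}.
The equivalence class containing B is {B,J}, of size 2.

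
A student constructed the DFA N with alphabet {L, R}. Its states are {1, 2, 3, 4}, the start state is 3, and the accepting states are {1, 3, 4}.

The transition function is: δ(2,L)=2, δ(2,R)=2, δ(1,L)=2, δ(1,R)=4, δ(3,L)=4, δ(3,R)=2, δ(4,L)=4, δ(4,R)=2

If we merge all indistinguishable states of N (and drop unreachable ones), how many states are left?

Reachable states from the start: {2,3,4}. Unreachable: {1} — drop them.
Initial partition by acceptance: {3,4} | {2}.
Stable partition: {3,4} | {2} — 2 equivalence classes.

2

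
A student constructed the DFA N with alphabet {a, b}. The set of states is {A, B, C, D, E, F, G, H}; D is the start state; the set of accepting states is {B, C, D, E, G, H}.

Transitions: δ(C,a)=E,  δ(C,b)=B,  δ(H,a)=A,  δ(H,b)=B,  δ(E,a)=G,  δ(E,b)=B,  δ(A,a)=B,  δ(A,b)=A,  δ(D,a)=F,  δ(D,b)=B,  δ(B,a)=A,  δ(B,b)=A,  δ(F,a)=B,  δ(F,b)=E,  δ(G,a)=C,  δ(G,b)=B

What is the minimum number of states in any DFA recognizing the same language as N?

5

First remove the unreachable states {H}; 7 states remain.
Initial partition by acceptance: {B,C,D,E,G} | {A,F}.
Split {B,C,D,E,G} by δ(·,a) → {C,E,G} and {B,D}.
Refine {A,F} on symbol b: members go to different blocks, giving {A} and {F}.
On input a, block {B,D} splits into {B} and {D}.
The partition is now stable with 5 blocks: {C,E,G} | {A} | {B} | {F} | {D}.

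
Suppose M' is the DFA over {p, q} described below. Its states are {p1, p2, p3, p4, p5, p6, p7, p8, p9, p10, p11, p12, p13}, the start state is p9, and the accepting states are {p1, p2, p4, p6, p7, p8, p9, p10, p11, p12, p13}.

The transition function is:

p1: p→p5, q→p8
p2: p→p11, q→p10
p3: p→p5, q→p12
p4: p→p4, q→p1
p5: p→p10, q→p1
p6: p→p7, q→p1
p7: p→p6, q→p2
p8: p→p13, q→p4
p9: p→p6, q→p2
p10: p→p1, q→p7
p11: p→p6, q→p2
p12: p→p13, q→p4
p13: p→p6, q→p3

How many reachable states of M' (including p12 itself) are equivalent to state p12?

2

P0 = {p1,p2,p4,p6,p7,p8,p9,p10,p11,p12,p13} | {p3,p5}.
Split {p1,p2,p4,p6,p7,p8,p9,p10,p11,p12,p13} by δ(·,p) → {p2,p4,p6,p7,p8,p9,p10,p11,p12,p13} and {p1}.
On input p, block {p2,p4,p6,p7,p8,p9,p10,p11,p12,p13} splits into {p2,p4,p6,p7,p8,p9,p11,p12,p13} and {p10}.
On input q, block {p2,p4,p6,p7,p8,p9,p11,p12,p13} splits into {p7,p8,p9,p11,p12} and {p4,p6} and {p2} and {p13}.
Split {p7,p8,p9,p11,p12} by δ(·,p) → {p7,p9,p11} and {p8,p12}.
Refine {p3,p5} on symbol p: members go to different blocks, giving {p3} and {p5}.
Split {p4,p6} by δ(·,p) → {p4} and {p6}.
No further refinement is possible. Final partition (10 blocks): {p7,p9,p11} | {p3} | {p1} | {p10} | {p4} | {p2} | {p13} | {p8,p12} | {p5} | {p6}.
State p12 belongs to the block {p8,p12}, which has 2 states.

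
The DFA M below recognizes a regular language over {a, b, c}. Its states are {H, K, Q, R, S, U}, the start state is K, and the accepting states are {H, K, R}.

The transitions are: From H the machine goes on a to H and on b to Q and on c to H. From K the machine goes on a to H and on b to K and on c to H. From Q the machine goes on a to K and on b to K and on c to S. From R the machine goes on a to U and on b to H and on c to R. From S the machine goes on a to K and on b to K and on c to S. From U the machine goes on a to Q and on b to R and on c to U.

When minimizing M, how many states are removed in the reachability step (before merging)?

BFS from K reaches {H, K, Q, S}; the 2 state(s) R, U are never visited.

2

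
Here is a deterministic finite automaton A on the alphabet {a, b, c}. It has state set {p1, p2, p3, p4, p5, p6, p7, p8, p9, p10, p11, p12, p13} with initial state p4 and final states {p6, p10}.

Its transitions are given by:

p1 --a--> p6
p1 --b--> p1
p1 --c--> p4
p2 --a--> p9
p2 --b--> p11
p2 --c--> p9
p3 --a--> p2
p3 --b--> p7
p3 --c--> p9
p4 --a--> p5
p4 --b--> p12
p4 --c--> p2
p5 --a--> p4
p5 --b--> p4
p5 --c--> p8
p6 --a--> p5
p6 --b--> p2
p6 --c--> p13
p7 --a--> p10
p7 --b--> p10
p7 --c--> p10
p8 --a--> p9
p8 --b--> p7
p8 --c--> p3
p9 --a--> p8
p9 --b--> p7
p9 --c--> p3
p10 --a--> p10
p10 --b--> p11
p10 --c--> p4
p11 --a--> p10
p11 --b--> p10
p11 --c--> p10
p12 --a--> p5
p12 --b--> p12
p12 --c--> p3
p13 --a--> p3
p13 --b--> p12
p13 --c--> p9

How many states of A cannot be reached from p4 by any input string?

BFS from p4 reaches {p2, p3, p4, p5, p7, p8, p9, p10, p11, p12}; the 3 state(s) p1, p6, p13 are never visited.

3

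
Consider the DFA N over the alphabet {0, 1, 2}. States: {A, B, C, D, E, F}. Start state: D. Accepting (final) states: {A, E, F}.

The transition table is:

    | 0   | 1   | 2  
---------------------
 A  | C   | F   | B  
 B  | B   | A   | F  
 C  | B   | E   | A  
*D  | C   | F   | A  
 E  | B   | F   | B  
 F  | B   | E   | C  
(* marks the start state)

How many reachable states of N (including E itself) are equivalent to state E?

3

Every state is reachable, so we keep all 6.
P0 = {A,E,F} | {B,C,D}.
Stable partition: {A,E,F} | {B,C,D} — 2 equivalence classes.
State E belongs to the block {A,E,F}, which has 3 states.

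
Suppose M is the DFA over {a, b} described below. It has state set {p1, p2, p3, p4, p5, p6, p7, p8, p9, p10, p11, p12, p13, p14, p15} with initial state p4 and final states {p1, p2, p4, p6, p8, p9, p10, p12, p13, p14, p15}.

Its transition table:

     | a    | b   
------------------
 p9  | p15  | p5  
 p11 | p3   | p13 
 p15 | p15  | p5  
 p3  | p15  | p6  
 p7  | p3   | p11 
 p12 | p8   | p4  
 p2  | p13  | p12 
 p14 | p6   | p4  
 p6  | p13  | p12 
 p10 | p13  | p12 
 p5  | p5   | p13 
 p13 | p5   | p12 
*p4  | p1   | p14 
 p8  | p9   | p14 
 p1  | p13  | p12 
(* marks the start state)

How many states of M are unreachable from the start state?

5

BFS from p4 reaches {p1, p4, p5, p6, p8, p9, p12, p13, p14, p15}; the 5 state(s) p2, p3, p7, p10, p11 are never visited.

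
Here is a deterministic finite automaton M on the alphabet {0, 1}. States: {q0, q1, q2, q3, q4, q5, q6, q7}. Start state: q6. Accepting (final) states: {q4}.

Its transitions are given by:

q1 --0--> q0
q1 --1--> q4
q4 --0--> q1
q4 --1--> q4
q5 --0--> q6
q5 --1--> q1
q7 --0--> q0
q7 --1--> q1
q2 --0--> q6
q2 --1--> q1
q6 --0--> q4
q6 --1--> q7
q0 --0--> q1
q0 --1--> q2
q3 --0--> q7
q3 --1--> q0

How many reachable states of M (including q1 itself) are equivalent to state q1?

First remove the unreachable states {q3,q5}; 6 states remain.
Initial partition by acceptance: {q4} | {q0,q1,q2,q6,q7}.
Refine {q0,q1,q2,q6,q7} on symbol 0: members go to different blocks, giving {q0,q1,q2,q7} and {q6}.
Refine {q0,q1,q2,q7} on symbol 0: members go to different blocks, giving {q0,q1,q7} and {q2}.
On input 1, block {q0,q1,q7} splits into {q0} and {q1} and {q7}.
No further refinement is possible. Final partition (6 blocks): {q4} | {q0} | {q6} | {q2} | {q1} | {q7}.
State q1 belongs to the block {q1}, which has 1 states.

1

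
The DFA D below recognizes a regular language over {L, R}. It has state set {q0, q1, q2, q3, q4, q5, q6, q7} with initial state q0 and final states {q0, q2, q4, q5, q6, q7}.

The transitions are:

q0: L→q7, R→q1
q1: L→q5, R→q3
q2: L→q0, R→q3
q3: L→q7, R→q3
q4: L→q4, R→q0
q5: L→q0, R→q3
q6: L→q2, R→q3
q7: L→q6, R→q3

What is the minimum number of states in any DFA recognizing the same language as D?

2

First remove the unreachable states {q4}; 7 states remain.
P0 = {q0,q2,q5,q6,q7} | {q1,q3}.
Stable partition: {q0,q2,q5,q6,q7} | {q1,q3} — 2 equivalence classes.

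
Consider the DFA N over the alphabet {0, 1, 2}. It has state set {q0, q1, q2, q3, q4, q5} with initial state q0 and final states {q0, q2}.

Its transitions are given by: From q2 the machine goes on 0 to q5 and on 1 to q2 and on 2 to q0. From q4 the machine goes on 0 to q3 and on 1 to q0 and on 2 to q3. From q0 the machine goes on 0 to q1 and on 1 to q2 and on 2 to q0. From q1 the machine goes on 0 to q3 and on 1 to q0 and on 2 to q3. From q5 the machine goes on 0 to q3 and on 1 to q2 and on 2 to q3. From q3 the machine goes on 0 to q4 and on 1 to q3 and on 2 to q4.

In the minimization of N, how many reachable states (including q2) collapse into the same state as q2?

2

P0 = {q0,q2} | {q1,q3,q4,q5}.
Refine {q1,q3,q4,q5} on symbol 1: members go to different blocks, giving {q1,q4,q5} and {q3}.
The partition is now stable with 3 blocks: {q0,q2} | {q1,q4,q5} | {q3}.
State q2 belongs to the block {q0,q2}, which has 2 states.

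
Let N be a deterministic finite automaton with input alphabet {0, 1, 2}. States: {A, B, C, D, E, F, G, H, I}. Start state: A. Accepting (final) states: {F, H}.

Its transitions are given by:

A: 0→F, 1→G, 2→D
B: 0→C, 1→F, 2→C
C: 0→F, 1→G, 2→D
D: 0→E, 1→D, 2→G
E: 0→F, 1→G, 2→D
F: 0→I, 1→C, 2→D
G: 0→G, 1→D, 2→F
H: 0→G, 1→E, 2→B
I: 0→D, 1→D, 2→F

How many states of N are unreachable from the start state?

2

No path from A leads to B, H; the other 7 states are all reachable.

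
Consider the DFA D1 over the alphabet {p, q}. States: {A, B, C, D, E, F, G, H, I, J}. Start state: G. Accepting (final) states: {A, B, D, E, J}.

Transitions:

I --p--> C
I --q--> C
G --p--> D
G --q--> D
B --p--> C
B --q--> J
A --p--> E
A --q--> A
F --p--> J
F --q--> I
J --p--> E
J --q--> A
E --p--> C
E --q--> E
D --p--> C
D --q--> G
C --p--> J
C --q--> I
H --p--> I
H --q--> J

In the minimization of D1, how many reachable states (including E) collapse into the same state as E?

1

States {B,F,H} cannot be reached from the start state, so discard them.
Start with accepting vs non-accepting: {A,D,E,J} | {C,G,I}.
Refine {A,D,E,J} on symbol p: members go to different blocks, giving {A,J} and {D,E}.
On input p, block {C,G,I} splits into {C} and {G} and {I}.
Refine {D,E} on symbol q: members go to different blocks, giving {D} and {E}.
Stable partition: {A,J} | {C} | {D} | {G} | {I} | {E} — 6 equivalence classes.
State E belongs to the block {E}, which has 1 states.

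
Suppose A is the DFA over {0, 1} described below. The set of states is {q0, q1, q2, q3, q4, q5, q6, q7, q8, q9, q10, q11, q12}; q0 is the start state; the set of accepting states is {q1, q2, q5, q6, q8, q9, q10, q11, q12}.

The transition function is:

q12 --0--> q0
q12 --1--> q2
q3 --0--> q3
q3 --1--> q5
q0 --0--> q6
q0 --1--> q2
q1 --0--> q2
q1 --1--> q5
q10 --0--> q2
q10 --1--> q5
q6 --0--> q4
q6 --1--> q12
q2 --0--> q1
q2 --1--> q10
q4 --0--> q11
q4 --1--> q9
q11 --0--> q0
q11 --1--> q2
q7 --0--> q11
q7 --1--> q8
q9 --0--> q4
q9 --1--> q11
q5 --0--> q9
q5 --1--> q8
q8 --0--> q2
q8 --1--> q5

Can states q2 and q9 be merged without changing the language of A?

No

First remove the unreachable states {q3,q7}; 11 states remain.
Initial partition by acceptance: {q1,q2,q5,q6,q8,q9,q10,q11,q12} | {q0,q4}.
Refine {q1,q2,q5,q6,q8,q9,q10,q11,q12} on symbol 0: members go to different blocks, giving {q1,q2,q5,q8,q10} and {q6,q9,q11,q12}.
Split {q1,q2,q5,q8,q10} by δ(·,0) → {q1,q2,q8,q10} and {q5}.
Refine {q1,q2,q8,q10} on symbol 1: members go to different blocks, giving {q1,q8,q10} and {q2}.
On input 1, block {q0,q4} splits into {q0} and {q4}.
Split {q6,q9,q11,q12} by δ(·,0) → {q6,q9} and {q11,q12}.
The partition is now stable with 7 blocks: {q1,q8,q10} | {q0} | {q6,q9} | {q5} | {q2} | {q4} | {q11,q12}.
q2 and q9 end up in different blocks, so they are distinguishable. For instance, the string '0' is accepted from only q2.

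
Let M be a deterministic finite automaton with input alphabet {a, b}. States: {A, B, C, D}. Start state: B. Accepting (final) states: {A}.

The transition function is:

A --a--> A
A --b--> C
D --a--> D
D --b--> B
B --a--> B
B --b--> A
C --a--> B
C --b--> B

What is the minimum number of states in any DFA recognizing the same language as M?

3

States {D} cannot be reached from the start state, so discard them.
Initial partition by acceptance: {A} | {B,C}.
Refine {B,C} on symbol b: members go to different blocks, giving {B} and {C}.
Stable partition: {A} | {B} | {C} — 3 equivalence classes.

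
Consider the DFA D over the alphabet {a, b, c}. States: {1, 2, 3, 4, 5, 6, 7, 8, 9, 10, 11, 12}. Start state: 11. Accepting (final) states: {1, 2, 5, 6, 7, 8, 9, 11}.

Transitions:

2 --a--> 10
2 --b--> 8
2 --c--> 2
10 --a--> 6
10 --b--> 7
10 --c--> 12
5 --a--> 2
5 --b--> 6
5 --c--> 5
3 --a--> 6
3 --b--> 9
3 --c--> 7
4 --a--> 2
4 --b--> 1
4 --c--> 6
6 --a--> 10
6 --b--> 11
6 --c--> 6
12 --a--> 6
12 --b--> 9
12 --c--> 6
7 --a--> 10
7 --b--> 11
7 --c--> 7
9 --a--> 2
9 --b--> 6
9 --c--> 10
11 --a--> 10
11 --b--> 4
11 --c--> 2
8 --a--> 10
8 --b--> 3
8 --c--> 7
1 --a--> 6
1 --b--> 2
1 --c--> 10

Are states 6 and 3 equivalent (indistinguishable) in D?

No

First remove the unreachable states {5}; 11 states remain.
Start with accepting vs non-accepting: {1,2,6,7,8,9,11} | {3,4,10,12}.
Refine {1,2,6,7,8,9,11} on symbol a: members go to different blocks, giving {2,6,7,8,11} and {1,9}.
Refine {2,6,7,8,11} on symbol b: members go to different blocks, giving {2,6,7} and {8,11}.
Refine {3,4,10,12} on symbol b: members go to different blocks, giving {3,4,12} and {10}.
No further refinement is possible. Final partition (5 blocks): {2,6,7} | {3,4,12} | {1,9} | {8,11} | {10}.
6 and 3 end up in different blocks, so they are distinguishable. For instance, the string 'ε' is accepted from only 6.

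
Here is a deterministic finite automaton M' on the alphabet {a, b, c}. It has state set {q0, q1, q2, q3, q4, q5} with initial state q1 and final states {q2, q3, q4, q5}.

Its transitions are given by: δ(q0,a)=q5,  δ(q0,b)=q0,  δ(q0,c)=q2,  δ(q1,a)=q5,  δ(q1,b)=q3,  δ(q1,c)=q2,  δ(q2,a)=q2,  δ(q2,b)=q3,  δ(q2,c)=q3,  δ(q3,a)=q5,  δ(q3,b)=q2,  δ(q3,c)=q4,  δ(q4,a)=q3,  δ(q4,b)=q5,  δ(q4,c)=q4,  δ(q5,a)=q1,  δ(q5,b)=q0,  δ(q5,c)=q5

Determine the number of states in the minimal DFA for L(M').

P0 = {q2,q3,q4,q5} | {q0,q1}.
Refine {q2,q3,q4,q5} on symbol a: members go to different blocks, giving {q2,q3,q4} and {q5}.
Refine {q2,q3,q4} on symbol a: members go to different blocks, giving {q2,q4} and {q3}.
Refine {q2,q4} on symbol a: members go to different blocks, giving {q2} and {q4}.
Refine {q0,q1} on symbol b: members go to different blocks, giving {q0} and {q1}.
No further refinement is possible. Final partition (6 blocks): {q2} | {q0} | {q5} | {q3} | {q4} | {q1}.

6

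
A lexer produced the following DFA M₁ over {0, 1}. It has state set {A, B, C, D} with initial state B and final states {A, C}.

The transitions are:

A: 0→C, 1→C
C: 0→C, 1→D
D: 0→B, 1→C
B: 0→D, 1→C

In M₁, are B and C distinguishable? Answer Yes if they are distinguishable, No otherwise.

States {A} cannot be reached from the start state, so discard them.
P0 = {C} | {B,D}.
The partition is now stable with 2 blocks: {C} | {B,D}.
B and C end up in different blocks, so they are distinguishable. For instance, the string 'ε' is accepted from only C.

Yes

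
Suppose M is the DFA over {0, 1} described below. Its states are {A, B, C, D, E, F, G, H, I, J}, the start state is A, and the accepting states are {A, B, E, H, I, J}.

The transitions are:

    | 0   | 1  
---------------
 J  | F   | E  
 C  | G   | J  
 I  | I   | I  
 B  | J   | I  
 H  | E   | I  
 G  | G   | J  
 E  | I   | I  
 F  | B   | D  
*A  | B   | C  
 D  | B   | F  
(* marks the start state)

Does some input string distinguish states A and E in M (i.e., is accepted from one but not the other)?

Yes

Reachable states from the start: {A,B,C,D,E,F,G,I,J}. Unreachable: {H} — drop them.
Start with accepting vs non-accepting: {A,B,E,I,J} | {C,D,F,G}.
On input 0, block {A,B,E,I,J} splits into {A,B,E,I} and {J}.
Split {A,B,E,I} by δ(·,0) → {A,E,I} and {B}.
Refine {A,E,I} on symbol 0: members go to different blocks, giving {E,I} and {A}.
Refine {C,D,F,G} on symbol 0: members go to different blocks, giving {C,G} and {D,F}.
No further refinement is possible. Final partition (6 blocks): {E,I} | {C,G} | {J} | {B} | {A} | {D,F}.
A and E end up in different blocks, so they are distinguishable. For instance, the string '1' is accepted from only E.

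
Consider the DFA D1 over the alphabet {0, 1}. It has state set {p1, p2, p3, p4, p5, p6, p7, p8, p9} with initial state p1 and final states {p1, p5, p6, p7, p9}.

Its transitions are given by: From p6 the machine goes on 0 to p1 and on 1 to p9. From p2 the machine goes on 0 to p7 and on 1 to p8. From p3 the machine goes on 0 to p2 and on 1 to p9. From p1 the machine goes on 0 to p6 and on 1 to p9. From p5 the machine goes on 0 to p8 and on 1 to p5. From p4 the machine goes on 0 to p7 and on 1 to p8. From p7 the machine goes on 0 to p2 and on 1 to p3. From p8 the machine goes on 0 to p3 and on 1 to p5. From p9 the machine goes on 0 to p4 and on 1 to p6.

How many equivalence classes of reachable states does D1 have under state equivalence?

7

Start with accepting vs non-accepting: {p1,p5,p6,p7,p9} | {p2,p3,p4,p8}.
Split {p1,p5,p6,p7,p9} by δ(·,0) → {p5,p7,p9} and {p1,p6}.
On input 1, block {p5,p7,p9} splits into {p5} and {p7} and {p9}.
Split {p2,p3,p4,p8} by δ(·,0) → {p2,p4} and {p3,p8}.
On input 0, block {p3,p8} splits into {p3} and {p8}.
No further refinement is possible. Final partition (7 blocks): {p5} | {p2,p4} | {p1,p6} | {p7} | {p9} | {p3} | {p8}.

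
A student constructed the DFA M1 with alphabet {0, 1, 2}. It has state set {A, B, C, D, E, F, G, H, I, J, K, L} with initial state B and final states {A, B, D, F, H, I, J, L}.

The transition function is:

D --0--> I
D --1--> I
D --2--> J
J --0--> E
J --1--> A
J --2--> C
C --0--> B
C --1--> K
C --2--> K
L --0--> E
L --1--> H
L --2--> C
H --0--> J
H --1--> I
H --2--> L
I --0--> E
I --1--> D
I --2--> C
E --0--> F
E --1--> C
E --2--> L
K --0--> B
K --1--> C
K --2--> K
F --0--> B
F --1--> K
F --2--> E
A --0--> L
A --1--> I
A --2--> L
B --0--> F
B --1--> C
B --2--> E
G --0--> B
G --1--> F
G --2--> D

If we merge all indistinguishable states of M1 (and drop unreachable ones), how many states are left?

5

States {G} cannot be reached from the start state, so discard them.
Start with accepting vs non-accepting: {A,B,D,F,H,I,J,L} | {C,E,K}.
Split {A,B,D,F,H,I,J,L} by δ(·,0) → {A,B,D,F,H} and {I,J,L}.
Split {A,B,D,F,H} by δ(·,0) → {A,D,H} and {B,F}.
Refine {C,E,K} on symbol 2: members go to different blocks, giving {C,K} and {E}.
No further refinement is possible. Final partition (5 blocks): {A,D,H} | {C,K} | {I,J,L} | {B,F} | {E}.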